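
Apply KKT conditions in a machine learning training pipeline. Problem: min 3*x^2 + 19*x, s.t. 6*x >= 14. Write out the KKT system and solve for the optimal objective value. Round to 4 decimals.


Step 1: Try lambda = 0 (constraint inactive).
x_unc = -19/(2*3) = -3.1667
Check: 6*-3.1667 = -19.0002 < 14 -- violated!
Step 2: Constraint must be active: 6*x = 14
x* = 14/6 = 7/3 = 2.3333 (rounded; the exact value 7/3 is used below)
lambda = (2*3*(7/3) + 19)/6 = 5.5
Step 3: Compute optimal value.
f(x*) = 3*(7/3)^2 + 19*(7/3) = 60.6667


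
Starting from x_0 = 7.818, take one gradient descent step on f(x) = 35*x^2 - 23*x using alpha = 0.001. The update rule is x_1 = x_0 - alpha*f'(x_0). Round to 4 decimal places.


We compute the gradient at x_0 and apply the update.
f'(x) = 70*x - 23
f'(7.818) = 70*7.818 - 23 = 524.26
x_1 = 7.818 - 0.001*524.26 = 7.2937


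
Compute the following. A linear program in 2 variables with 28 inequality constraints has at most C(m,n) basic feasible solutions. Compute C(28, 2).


Each vertex corresponds to some choice of n active constraints out of m, so the number of vertices is at most C(m, n) = m! / (n!(m-n)!).
m = 28, n = 2
Numerator: 28 * 27
Denominator: 2! = 2
C(28, 2) = 378


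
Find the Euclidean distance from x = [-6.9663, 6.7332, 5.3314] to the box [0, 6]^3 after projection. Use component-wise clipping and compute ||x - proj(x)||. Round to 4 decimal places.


Project each component onto [0, 6].
clip(-6.9663) = 0.0, clip(6.7332) = 6.0, clip(5.3314) = 5.3314
Projection = [0.0, 6.0, 5.3314]
Squared diffs: [48.5293, 0.5376, 0.0]
Distance = sqrt(49.0669) = 7.0048


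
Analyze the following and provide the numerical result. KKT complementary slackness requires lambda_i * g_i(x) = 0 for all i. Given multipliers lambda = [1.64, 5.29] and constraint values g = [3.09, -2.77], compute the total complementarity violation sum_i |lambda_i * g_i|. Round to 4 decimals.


KKT complementary slackness check:
lambda_1 * g_1 = 1.64 * 3.09 = 5.0676
lambda_2 * g_2 = 5.29 * -2.77 = -14.6533
Total violation = 5.0676 + 14.6533 = 19.7209


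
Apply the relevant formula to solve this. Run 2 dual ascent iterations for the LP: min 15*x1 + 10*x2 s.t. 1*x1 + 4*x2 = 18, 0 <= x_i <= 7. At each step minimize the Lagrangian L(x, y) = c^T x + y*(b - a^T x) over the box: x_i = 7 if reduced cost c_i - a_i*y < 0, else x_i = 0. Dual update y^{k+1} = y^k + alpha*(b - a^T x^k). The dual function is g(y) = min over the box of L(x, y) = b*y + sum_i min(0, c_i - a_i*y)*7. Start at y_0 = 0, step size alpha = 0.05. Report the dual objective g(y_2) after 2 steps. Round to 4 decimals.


Dual ascent for LP: min 15*x1 + 10*x2, 1*x1 + 4*x2 = 18, 0 <= x_i <= 7
Step 1: y^k = 0.0, reduced costs: (15.0, 10.0)
  x^k = (0.0, 0.0), subgradient = b - a^T x = 18.0
  y^{k+1} = 0.0 + 0.05*18.0 = 0.9
Step 2: y^k = 0.9, reduced costs: (14.1, 6.4)
  x^k = (0.0, 0.0), subgradient = b - a^T x = 18.0
  y^{k+1} = 0.9 + 0.05*18.0 = 1.8
Dual objective at y_2 = 1.8: reduced costs (13.2, 2.8), box minimizer x = (0.0, 0.0)
g(y_2) = b*y + (c1 - a1*y)*x1 + (c2 - a2*y)*x2 = 18*1.8 + 13.2*0.0 + 2.8*0.0 = 32.4 + 0.0 + 0.0 = 32.4


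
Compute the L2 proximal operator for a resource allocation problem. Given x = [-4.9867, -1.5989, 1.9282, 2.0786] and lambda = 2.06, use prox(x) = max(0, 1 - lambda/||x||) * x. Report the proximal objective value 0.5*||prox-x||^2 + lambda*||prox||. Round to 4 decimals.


Step 1: Compute ||x||.
||x|| = 5.955
Step 2: Compute scaling factor.
scale = max(0, 1 - 2.06/5.955) = 0.6541
Step 3: prox(x) = [-3.2617, -1.0458, 1.2612, 1.3596]
||prox(x)|| = 3.895
Step 4: Proximal objective.
0.5*||prox-x||^2 = 2.1218
lambda*||prox|| = 8.0237
Total = 10.1455


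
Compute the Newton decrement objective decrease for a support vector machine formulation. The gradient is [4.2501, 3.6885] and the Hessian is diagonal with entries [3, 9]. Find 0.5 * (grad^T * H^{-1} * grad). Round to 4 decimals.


Step 1: H is diagonal, so H^(-1) * g = [1.4167, 0.4098].
Step 2: g^T H^(-1) g = sum_i g_i^2 / H_ii
  = (4.2501)^2/3 + (3.6885)^2/9
  = 6.0211 + 1.5117 = 7.5328
Step 3: Objective decrease = 0.5 * g^T H^(-1) g = 3.7664


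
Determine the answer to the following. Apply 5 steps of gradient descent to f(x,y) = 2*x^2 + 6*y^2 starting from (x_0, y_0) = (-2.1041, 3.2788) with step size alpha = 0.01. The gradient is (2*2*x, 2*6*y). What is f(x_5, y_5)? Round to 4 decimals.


Gradient descent on f(x,y) = 2*x^2 + 6*y^2.
Starting point: (-2.1041, 3.2788), alpha = 0.01
Step 1: grad_x = 2*2*-2.1041 = -8.4164, grad_y = 2*6*3.2788 = 39.3456
  x_1 = -2.1041 - 0.01*-8.4164 = -2.0199
  y_1 = 3.2788 - 0.01*39.3456 = 2.8853
Step 2: grad_x = 2*2*-2.0199 = -8.0797, grad_y = 2*6*2.8853 = 34.6241
  x_2 = -2.0199 - 0.01*-8.0797 = -1.9391
  y_2 = 2.8853 - 0.01*34.6241 = 2.5391
Step 3: grad_x = 2*2*-1.9391 = -7.7566, grad_y = 2*6*2.5391 = 30.4692
  x_3 = -1.9391 - 0.01*-7.7566 = -1.8616
  y_3 = 2.5391 - 0.01*30.4692 = 2.2344
Step 4: grad_x = 2*2*-1.8616 = -7.4463, grad_y = 2*6*2.2344 = 26.8129
  x_4 = -1.8616 - 0.01*-7.4463 = -1.7871
  y_4 = 2.2344 - 0.01*26.8129 = 1.9663
Step 5: grad_x = 2*2*-1.7871 = -7.1484, grad_y = 2*6*1.9663 = 23.5954
  x_5 = -1.7871 - 0.01*-7.1484 = -1.7156
  y_5 = 1.9663 - 0.01*23.5954 = 1.7303
f(-1.7156, 1.7303) = 2*(-1.7156)^2 + 6*1.7303^2 = 23.8509


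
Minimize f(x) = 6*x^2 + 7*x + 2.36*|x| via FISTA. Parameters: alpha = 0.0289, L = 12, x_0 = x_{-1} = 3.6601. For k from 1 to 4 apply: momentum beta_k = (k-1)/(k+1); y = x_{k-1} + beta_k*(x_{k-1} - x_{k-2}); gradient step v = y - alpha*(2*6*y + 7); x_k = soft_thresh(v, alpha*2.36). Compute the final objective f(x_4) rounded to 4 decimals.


FISTA on f(x) = 6*x^2 + 7*x + 2.36*|x|
L = 12, alpha = 0.0289
Iteration 1: beta = 0.0, y = 3.6601 + 0.0*(3.6601 - 3.6601) = 3.6601
  grad(y) = 50.9212, v = y - alpha*grad = 2.1885
  prox(v) = soft_thresh(2.1885, 0.0682) = 2.1203
Iteration 2: beta = 0.3333, y = 2.1203 + 0.3333*(2.1203 - 3.6601) = 1.607
  grad(y) = 26.284, v = y - alpha*grad = 0.8474
  prox(v) = soft_thresh(0.8474, 0.0682) = 0.7792
Iteration 3: beta = 0.5, y = 0.7792 + 0.5*(0.7792 - 2.1203) = 0.1086
  grad(y) = 8.3037, v = y - alpha*grad = -0.1313
  prox(v) = soft_thresh(-0.1313, 0.0682) = -0.0631
Iteration 4: beta = 0.6, y = -0.0631 + 0.6*(-0.0631 - 0.7792) = -0.5685
  grad(y) = 0.1778, v = y - alpha*grad = -0.5737
  prox(v) = soft_thresh(-0.5737, 0.0682) = -0.5055
f(x_4) = 6*(-0.5055)^2 + 7*(-0.5055) + 2.36*|-0.5055| = -0.8124


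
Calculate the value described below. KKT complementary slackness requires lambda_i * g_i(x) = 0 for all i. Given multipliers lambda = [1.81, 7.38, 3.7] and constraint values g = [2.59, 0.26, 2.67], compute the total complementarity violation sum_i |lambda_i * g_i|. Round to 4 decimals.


KKT complementary slackness check:
lambda_1 * g_1 = 1.81 * 2.59 = 4.6879
lambda_2 * g_2 = 7.38 * 0.26 = 1.9188
lambda_3 * g_3 = 3.7 * 2.67 = 9.879
Total violation = 4.6879 + 1.9188 + 9.879 = 16.4857


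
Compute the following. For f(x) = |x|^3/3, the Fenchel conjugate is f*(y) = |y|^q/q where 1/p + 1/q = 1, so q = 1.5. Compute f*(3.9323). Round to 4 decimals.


The conjugate exponent q satisfies 1/p + 1/q = 1.
p = 3, so q = 3/(3 - 1) = 1.5
|y|^q = 3.9323^1.5 = 7.7978
f*(3.9323) = 7.7978 / 1.5 = 5.1985


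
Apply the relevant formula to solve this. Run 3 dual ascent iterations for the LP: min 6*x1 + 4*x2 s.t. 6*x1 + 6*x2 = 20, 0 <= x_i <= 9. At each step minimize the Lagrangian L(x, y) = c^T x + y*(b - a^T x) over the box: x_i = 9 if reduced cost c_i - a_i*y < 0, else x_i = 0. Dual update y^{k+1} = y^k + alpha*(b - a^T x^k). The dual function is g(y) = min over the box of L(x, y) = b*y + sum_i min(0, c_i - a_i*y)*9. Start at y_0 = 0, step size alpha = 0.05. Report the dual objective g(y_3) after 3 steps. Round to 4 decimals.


Dual ascent for LP: min 6*x1 + 4*x2, 6*x1 + 6*x2 = 20, 0 <= x_i <= 9
Step 1: y^k = 0.0, reduced costs: (6.0, 4.0)
  x^k = (0.0, 0.0), subgradient = b - a^T x = 20.0
  y^{k+1} = 0.0 + 0.05*20.0 = 1.0
Step 2: y^k = 1.0, reduced costs: (0.0, -2.0)
  x^k = (0.0, 9.0), subgradient = b - a^T x = -34.0
  y^{k+1} = 1.0 + 0.05*-34.0 = -0.7
Step 3: y^k = -0.7, reduced costs: (10.2, 8.2)
  x^k = (0.0, 0.0), subgradient = b - a^T x = 20.0
  y^{k+1} = -0.7 + 0.05*20.0 = 0.3
Dual objective at y_3 = 0.3: reduced costs (4.2, 2.2), box minimizer x = (0.0, 0.0)
g(y_3) = b*y + (c1 - a1*y)*x1 + (c2 - a2*y)*x2 = 20*0.3 + 4.2*0.0 + 2.2*0.0 = 6.0 + 0.0 + 0.0 = 6.0


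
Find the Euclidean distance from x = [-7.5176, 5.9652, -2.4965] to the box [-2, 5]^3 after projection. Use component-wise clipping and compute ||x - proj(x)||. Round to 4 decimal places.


Project each component onto [-2, 5].
clip(-7.5176) = -2.0, clip(5.9652) = 5.0, clip(-2.4965) = -2.0
Projection = [-2.0, 5.0, -2.0]
Squared diffs: [30.4439, 0.9316, 0.2465]
Distance = sqrt(31.622) = 5.6233


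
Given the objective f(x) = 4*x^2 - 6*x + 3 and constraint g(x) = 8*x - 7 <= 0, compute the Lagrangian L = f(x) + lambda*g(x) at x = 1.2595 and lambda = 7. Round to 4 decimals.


Step 1: Evaluate f(x).
f(1.2595) = 4*1.2595^2 - 6*1.2595 + 3 = 1.7884
Step 2: Evaluate g(x).
g(1.2595) = 8*1.2595 - 7 = 3.076
Step 3: Compute Lagrangian.
L = 1.7884 + 7*3.076 = 23.3204


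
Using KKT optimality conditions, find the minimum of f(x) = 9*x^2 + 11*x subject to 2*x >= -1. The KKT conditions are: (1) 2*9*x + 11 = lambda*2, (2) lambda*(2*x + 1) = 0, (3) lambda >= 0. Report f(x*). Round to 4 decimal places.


Step 1: Try lambda = 0 (constraint inactive).
x_unc = -11/(2*9) = -0.6111
Check: 2*-0.6111 = -1.2222 < -1 -- violated!
Step 2: Constraint must be active: 2*x = -1
x* = -1/2 = -0.5
lambda = (2*9*(-0.5) + 11)/2 = 1.0
Step 3: Compute optimal value.
f(x*) = 9*(-0.5)^2 + 11*(-0.5) = -3.25


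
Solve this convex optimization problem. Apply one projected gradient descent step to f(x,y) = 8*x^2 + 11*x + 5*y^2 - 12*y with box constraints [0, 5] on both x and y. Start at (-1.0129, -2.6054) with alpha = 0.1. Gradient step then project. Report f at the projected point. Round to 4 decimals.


Step 1: Compute gradient at (-1.0129, -2.6054).
grad_x = 2*8*-1.0129 + 11 = -5.2064
grad_y = 2*5*-2.6054 - 12 = -38.054
Step 2: Gradient step.
x_raw = -1.0129 - 0.1*-5.2064 = -0.4923
y_raw = -2.6054 - 0.1*-38.054 = 1.2
Step 3: Project onto [0, 5].
x_proj = clip(-0.4923) = 0.0
y_proj = clip(1.2) = 1.2
Step 4: Evaluate f.
f(0.0, 1.2) = -7.2


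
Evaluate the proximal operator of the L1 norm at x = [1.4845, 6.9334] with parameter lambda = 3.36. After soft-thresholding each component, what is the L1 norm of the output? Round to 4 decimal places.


Soft-thresholding with lambda = 3.36:
prox(1.4845) = sign(1.4845)*max(|1.4845| - 3.36, 0) = 0.0
prox(6.9334) = sign(6.9334)*max(|6.9334| - 3.36, 0) = 3.5734
prox(x) = [0.0, 3.5734]
||prox(x)||_1 = 0.0 + 3.5734 = 3.5734


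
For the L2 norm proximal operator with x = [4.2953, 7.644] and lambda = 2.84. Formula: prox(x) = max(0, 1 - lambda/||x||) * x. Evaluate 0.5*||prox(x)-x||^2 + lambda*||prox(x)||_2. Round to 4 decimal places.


Step 1: Compute ||x||.
||x|| = 8.7681
Step 2: Compute scaling factor.
scale = max(0, 1 - 2.84/8.7681) = 0.6761
Step 3: prox(x) = [2.9041, 5.1681]
||prox(x)|| = 5.9281
Step 4: Proximal objective.
0.5*||prox-x||^2 = 4.0328
lambda*||prox|| = 16.8358
Total = 20.8687


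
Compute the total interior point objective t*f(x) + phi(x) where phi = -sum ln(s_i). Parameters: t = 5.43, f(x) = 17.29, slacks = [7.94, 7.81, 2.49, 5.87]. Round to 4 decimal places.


Step 1: Compute log-barrier.
ln values: [2.0719, 2.0554, 0.9123, 1.7699]
phi = -(2.0719 + 2.0554 + 0.9123 + 1.7699) = -6.8095
Step 2: Compute augmented objective.
t*f(x) = 5.43*17.29 = 93.8847
Total = 93.8847 - 6.8095 = 87.0752


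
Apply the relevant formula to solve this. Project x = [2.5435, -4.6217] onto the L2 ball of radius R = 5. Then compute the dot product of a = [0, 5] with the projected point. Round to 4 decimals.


Step 1: Compute ||x|| (intermediates to 6 decimals).
||x|| = sqrt(2.5435^2 + (-4.6217)^2) = 5.275368
Step 2: Project.
Since ||x|| > R, scale = R/||x|| = 5/5.275368 = 0.947801, proj(x) = scale * x
proj(x) = [2.410732, -4.380452]
Step 3: Dot product.
a^T * proj(x) = 0*2.410732 + 5*(-4.380452) = -21.9023


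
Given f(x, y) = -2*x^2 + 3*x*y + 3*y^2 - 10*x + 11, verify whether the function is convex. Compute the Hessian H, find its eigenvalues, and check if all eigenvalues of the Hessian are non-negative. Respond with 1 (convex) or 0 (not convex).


The Hessian of f(x,y) = -2*x^2 + 3*x*y + 3*y^2 - 10*x + 11 is:
H = [[-4, 3], [3, 6]]
Trace = -4 + 6 = 2
Determinant = -4*6 - (3)^2 = -33
Discriminant = (2)^2 - 4*-33 = 136.0
Eigenvalues: lambda_1 = -4.831, lambda_2 = 6.831
The function is not convex.

0


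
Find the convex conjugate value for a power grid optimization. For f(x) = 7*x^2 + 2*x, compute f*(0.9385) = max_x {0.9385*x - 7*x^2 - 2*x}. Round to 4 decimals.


f*(y) = sup_x {y*x - a*x^2 - b*x} = sup_x {(y-b)*x - a*x^2}
FOC: (y - b) - 2a*x = 0 => x* = (y - b)/(2a)
x* = (0.9385 - 2)/(2*7) = -0.0758
f*(0.9385) = (y-b)^2/(4a) = (0.9385 - 2)^2/(4*7)
= 1.1268/28 = 0.0402


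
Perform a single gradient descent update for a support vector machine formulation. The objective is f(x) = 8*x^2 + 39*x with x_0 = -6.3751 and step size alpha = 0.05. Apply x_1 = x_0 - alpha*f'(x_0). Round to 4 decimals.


We compute the gradient at x_0 and apply the update.
f'(x) = 16*x + 39
f'(-6.3751) = 16*-6.3751 + 39 = -63.0016
x_1 = -6.3751 - 0.05*-63.0016 = -3.225


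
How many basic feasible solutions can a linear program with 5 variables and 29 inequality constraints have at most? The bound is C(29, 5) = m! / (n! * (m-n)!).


Each vertex corresponds to some choice of n active constraints out of m, so the number of vertices is at most C(m, n) = m! / (n!(m-n)!).
m = 29, n = 5
Numerator: 29 * 28 * 27 * 26 * 25
Denominator: 5! = 120
C(29, 5) = 118755


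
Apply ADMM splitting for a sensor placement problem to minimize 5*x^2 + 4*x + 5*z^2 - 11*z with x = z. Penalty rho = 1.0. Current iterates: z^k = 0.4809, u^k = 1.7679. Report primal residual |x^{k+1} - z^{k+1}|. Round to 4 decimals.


ADMM iteration with rho = 1.0, z^k = 0.4809, u^k = 1.7679
Step 1: x-update.
Minimize 5*x^2 + 4*x + (1.0/2)*(x - 0.4809 + 1.7679)^2
FOC: (2*5 + 1.0)*x = -4 + 1.0*(0.4809 - 1.7679)
x^{k+1} = -0.4806
Step 2: z-update.
Minimize 5*z^2 - 11*z + (1.0/2)*(-0.4806 - z + 1.7679)^2
FOC: (2*5 + 1.0)*z = 11 + 1.0*(-0.4806 + 1.7679)
z^{k+1} = 1.117
Step 3: u-update.
u^{k+1} = 1.7679 - 0.4806 - 1.117 = 0.1702
Step 4: Primal residual = |-0.4806 - 1.117| = 1.5977


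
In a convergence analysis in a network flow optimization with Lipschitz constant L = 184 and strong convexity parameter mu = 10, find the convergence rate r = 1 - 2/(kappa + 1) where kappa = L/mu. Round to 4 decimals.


Step 1: Compute the condition number.
kappa = L/mu = 184/10 = 18.4
Step 2: Compute the convergence rate.
r = 1 - 2/(kappa + 1) = 1 - 2*mu/(L + mu) = (L - mu)/(L + mu) = 174/194 = 0.8969


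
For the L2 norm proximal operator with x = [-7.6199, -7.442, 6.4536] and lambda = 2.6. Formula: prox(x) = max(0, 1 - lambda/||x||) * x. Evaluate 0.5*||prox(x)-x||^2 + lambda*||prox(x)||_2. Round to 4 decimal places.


Step 1: Compute ||x||.
||x|| = 12.4537
Step 2: Compute scaling factor.
scale = max(0, 1 - 2.6/12.4537) = 0.7912
Step 3: prox(x) = [-6.0291, -5.8883, 5.1063]
||prox(x)|| = 9.8537
Step 4: Proximal objective.
0.5*||prox-x||^2 = 3.38
lambda*||prox|| = 25.6196
Total = 28.9997


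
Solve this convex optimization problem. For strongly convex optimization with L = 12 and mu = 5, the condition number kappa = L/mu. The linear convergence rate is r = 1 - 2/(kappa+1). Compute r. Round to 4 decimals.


Step 1: Compute the condition number.
kappa = L/mu = 12/5 = 2.4
Step 2: Compute the convergence rate.
r = 1 - 2/(kappa + 1) = 1 - 2*mu/(L + mu) = (L - mu)/(L + mu) = 7/17 = 0.4118


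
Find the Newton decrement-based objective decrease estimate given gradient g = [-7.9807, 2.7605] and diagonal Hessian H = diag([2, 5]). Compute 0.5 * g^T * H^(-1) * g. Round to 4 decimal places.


Step 1: H is diagonal, so H^(-1) * g = [-3.9904, 0.5521].
Step 2: g^T H^(-1) g = sum_i g_i^2 / H_ii
  = (-7.9807)^2/2 + (2.7605)^2/5
  = 31.8458 + 1.5241 = 33.3699
Step 3: Objective decrease = 0.5 * g^T H^(-1) g = 16.6849


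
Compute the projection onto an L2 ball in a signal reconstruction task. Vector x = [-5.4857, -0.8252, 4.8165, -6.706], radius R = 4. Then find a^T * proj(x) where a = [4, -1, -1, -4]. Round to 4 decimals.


Step 1: Compute ||x|| (intermediates to 6 decimals).
||x|| = sqrt((-5.4857)^2 + (-0.8252)^2 + 4.8165^2 + (-6.706)^2) = 9.947008
Step 2: Project.
Since ||x|| > R, scale = R/||x|| = 4/9.947008 = 0.402131, proj(x) = scale * x
proj(x) = [-2.20597, -0.331839, 1.936864, -2.69669]
Step 3: Dot product.
a^T * proj(x) = 4*(-2.20597) - 1*(-0.331839) - 1*1.936864 - 4*(-2.69669) = 0.3579


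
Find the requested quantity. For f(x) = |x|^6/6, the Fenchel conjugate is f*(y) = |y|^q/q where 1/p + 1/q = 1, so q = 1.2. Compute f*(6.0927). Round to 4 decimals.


The conjugate exponent q satisfies 1/p + 1/q = 1.
p = 6, so q = 6/(6 - 1) = 1.2
|y|^q = 6.0927^1.2 = 8.7452
f*(6.0927) = 8.7452 / 1.2 = 7.2877


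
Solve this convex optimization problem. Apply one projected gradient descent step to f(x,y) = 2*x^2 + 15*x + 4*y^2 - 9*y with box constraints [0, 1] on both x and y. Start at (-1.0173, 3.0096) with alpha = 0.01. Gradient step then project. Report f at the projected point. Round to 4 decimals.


Step 1: Compute gradient at (-1.0173, 3.0096).
grad_x = 2*2*-1.0173 + 15 = 10.9308
grad_y = 2*4*3.0096 - 9 = 15.0768
Step 2: Gradient step.
x_raw = -1.0173 - 0.01*10.9308 = -1.1266
y_raw = 3.0096 - 0.01*15.0768 = 2.8588
Step 3: Project onto [0, 1].
x_proj = clip(-1.1266) = 0.0
y_proj = clip(2.8588) = 1.0
Step 4: Evaluate f.
f(0.0, 1.0) = -5.0


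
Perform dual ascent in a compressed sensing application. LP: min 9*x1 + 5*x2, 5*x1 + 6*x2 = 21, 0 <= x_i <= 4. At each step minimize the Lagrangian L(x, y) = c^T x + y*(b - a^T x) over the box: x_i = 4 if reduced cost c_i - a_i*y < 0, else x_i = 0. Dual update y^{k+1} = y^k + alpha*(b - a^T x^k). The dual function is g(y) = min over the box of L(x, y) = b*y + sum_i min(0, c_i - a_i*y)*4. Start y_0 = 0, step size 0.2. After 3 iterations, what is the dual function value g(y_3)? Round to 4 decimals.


Dual ascent for LP: min 9*x1 + 5*x2, 5*x1 + 6*x2 = 21, 0 <= x_i <= 4
Step 1: y^k = 0.0, reduced costs: (9.0, 5.0)
  x^k = (0.0, 0.0), subgradient = b - a^T x = 21.0
  y^{k+1} = 0.0 + 0.2*21.0 = 4.2
Step 2: y^k = 4.2, reduced costs: (-12.0, -20.2)
  x^k = (4.0, 4.0), subgradient = b - a^T x = -23.0
  y^{k+1} = 4.2 + 0.2*-23.0 = -0.4
Step 3: y^k = -0.4, reduced costs: (11.0, 7.4)
  x^k = (0.0, 0.0), subgradient = b - a^T x = 21.0
  y^{k+1} = -0.4 + 0.2*21.0 = 3.8
Dual objective at y_3 = 3.8: reduced costs (-10.0, -17.8), box minimizer x = (4.0, 4.0)
g(y_3) = b*y + (c1 - a1*y)*x1 + (c2 - a2*y)*x2 = 21*3.8 + (-10.0)*4.0 + (-17.8)*4.0 = 79.8 - 40.0 - 71.2 = -31.4


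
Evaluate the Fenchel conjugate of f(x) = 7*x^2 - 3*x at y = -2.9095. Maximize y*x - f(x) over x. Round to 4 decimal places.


f*(y) = sup_x {y*x - a*x^2 - b*x} = sup_x {(y-b)*x - a*x^2}
FOC: (y - b) - 2a*x = 0 => x* = (y - b)/(2a)
x* = (-2.9095 + 3)/(2*7) = 0.0065
f*(-2.9095) = (y-b)^2/(4a) = (-2.9095 + 3)^2/(4*7)
= 0.0082/28 = 0.0003


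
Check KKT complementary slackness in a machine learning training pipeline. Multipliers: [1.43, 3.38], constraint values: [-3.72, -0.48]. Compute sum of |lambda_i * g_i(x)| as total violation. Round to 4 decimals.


KKT complementary slackness check:
lambda_1 * g_1 = 1.43 * -3.72 = -5.3196
lambda_2 * g_2 = 3.38 * -0.48 = -1.6224
Total violation = 5.3196 + 1.6224 = 6.942


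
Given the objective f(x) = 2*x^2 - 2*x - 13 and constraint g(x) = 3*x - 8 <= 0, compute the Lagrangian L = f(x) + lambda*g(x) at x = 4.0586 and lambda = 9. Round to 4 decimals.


Step 1: Evaluate f(x).
f(4.0586) = 2*4.0586^2 - 2*4.0586 - 13 = 11.8273
Step 2: Evaluate g(x).
g(4.0586) = 3*4.0586 - 8 = 4.1758
Step 3: Compute Lagrangian.
L = 11.8273 + 9*4.1758 = 49.4095


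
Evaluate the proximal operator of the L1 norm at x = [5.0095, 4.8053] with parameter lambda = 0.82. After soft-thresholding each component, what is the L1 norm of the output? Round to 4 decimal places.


Soft-thresholding with lambda = 0.82:
prox(5.0095) = sign(5.0095)*max(|5.0095| - 0.82, 0) = 4.1895
prox(4.8053) = sign(4.8053)*max(|4.8053| - 0.82, 0) = 3.9853
prox(x) = [4.1895, 3.9853]
||prox(x)||_1 = 4.1895 + 3.9853 = 8.1748


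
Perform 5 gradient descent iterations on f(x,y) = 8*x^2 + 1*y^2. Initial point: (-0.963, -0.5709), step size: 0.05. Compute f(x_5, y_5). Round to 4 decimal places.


Gradient descent on f(x,y) = 8*x^2 + 1*y^2.
Starting point: (-0.963, -0.5709), alpha = 0.05
Step 1: grad_x = 2*8*-0.963 = -15.408, grad_y = 2*1*-0.5709 = -1.1418
  x_1 = -0.963 - 0.05*-15.408 = -0.1926
  y_1 = -0.5709 - 0.05*-1.1418 = -0.5138
Step 2: grad_x = 2*8*-0.1926 = -3.0816, grad_y = 2*1*-0.5138 = -1.0276
  x_2 = -0.1926 - 0.05*-3.0816 = -0.0385
  y_2 = -0.5138 - 0.05*-1.0276 = -0.4624
Step 3: grad_x = 2*8*-0.0385 = -0.6163, grad_y = 2*1*-0.4624 = -0.9249
  x_3 = -0.0385 - 0.05*-0.6163 = -0.0077
  y_3 = -0.4624 - 0.05*-0.9249 = -0.4162
Step 4: grad_x = 2*8*-0.0077 = -0.1233, grad_y = 2*1*-0.4162 = -0.8324
  x_4 = -0.0077 - 0.05*-0.1233 = -0.0015
  y_4 = -0.4162 - 0.05*-0.8324 = -0.3746
Step 5: grad_x = 2*8*-0.0015 = -0.0247, grad_y = 2*1*-0.3746 = -0.7491
  x_5 = -0.0015 - 0.05*-0.0247 = -0.0003
  y_5 = -0.3746 - 0.05*-0.7491 = -0.3371
f(-0.0003, -0.3371) = 8*(-0.0003)^2 + 1*(-0.3371)^2 = 0.1136


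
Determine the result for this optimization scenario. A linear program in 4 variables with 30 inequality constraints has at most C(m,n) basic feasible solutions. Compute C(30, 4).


Each vertex corresponds to some choice of n active constraints out of m, so the number of vertices is at most C(m, n) = m! / (n!(m-n)!).
m = 30, n = 4
Numerator: 30 * 29 * 28 * 27
Denominator: 4! = 24
C(30, 4) = 27405


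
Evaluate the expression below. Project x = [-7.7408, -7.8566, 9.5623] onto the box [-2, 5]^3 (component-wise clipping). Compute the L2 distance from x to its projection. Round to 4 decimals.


Project each component onto [-2, 5].
clip(-7.7408) = -2.0, clip(-7.8566) = -2.0, clip(9.5623) = 5.0
Projection = [-2.0, -2.0, 5.0]
Squared diffs: [32.9568, 34.2998, 20.8146]
Distance = sqrt(88.0712) = 9.3846


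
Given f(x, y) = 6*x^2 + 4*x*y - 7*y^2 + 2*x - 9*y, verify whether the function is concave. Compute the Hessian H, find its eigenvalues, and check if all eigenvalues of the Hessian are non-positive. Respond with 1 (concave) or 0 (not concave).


The Hessian of f(x,y) = 6*x^2 + 4*x*y - 7*y^2 + 2*x - 9*y is:
H = [[12, 4], [4, -14]]
Trace = 12 - 14 = -2
Determinant = 12*-14 - (4)^2 = -184
Discriminant = (-2)^2 - 4*-184 = 740.0
Eigenvalues: lambda_1 = -14.6015, lambda_2 = 12.6015
The function is not concave.

0


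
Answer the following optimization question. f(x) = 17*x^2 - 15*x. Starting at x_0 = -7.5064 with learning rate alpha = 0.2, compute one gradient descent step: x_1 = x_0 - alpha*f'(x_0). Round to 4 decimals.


We compute the gradient at x_0 and apply the update.
f'(x) = 34*x - 15
f'(-7.5064) = 34*-7.5064 - 15 = -270.2176
x_1 = -7.5064 - 0.2*-270.2176 = 46.5371


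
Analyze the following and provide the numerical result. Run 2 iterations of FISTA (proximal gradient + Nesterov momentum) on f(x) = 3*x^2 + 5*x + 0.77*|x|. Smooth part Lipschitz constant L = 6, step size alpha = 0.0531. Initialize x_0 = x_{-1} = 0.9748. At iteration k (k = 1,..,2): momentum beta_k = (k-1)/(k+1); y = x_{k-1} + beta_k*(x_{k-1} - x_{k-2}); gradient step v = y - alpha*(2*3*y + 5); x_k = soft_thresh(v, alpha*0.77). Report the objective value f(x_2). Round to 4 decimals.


FISTA on f(x) = 3*x^2 + 5*x + 0.77*|x|
L = 6, alpha = 0.0531
Iteration 1: beta = 0.0, y = 0.9748 + 0.0*(0.9748 - 0.9748) = 0.9748
  grad(y) = 10.8488, v = y - alpha*grad = 0.3987
  prox(v) = soft_thresh(0.3987, 0.0409) = 0.3578
Iteration 2: beta = 0.3333, y = 0.3578 + 0.3333*(0.3578 - 0.9748) = 0.1522
  grad(y) = 5.9131, v = y - alpha*grad = -0.1618
  prox(v) = soft_thresh(-0.1618, 0.0409) = -0.1209
f(x_2) = 3*(-0.1209)^2 + 5*(-0.1209) + 0.77*|-0.1209| = -0.4676


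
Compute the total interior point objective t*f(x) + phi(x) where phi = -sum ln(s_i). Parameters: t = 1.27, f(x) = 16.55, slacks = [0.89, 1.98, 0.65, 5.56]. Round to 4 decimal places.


Step 1: Compute log-barrier.
ln values: [-0.1165, 0.6831, -0.4308, 1.7156]
phi = -(-0.1165 + 0.6831 - 0.4308 + 1.7156) = -1.8514
Step 2: Compute augmented objective.
t*f(x) = 1.27*16.55 = 21.0185
Total = 21.0185 - 1.8514 = 19.1671


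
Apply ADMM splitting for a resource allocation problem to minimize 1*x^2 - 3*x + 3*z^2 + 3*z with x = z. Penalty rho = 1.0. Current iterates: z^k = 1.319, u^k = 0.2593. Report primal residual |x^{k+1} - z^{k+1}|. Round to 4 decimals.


ADMM iteration with rho = 1.0, z^k = 1.319, u^k = 0.2593
Step 1: x-update.
Minimize 1*x^2 - 3*x + (1.0/2)*(x - 1.319 + 0.2593)^2
FOC: (2*1 + 1.0)*x = 3 + 1.0*(1.319 - 0.2593)
x^{k+1} = 1.3532
Step 2: z-update.
Minimize 3*z^2 + 3*z + (1.0/2)*(1.3532 - z + 0.2593)^2
FOC: (2*3 + 1.0)*z = -3 + 1.0*(1.3532 + 0.2593)
z^{k+1} = -0.1982
Step 3: u-update.
u^{k+1} = 0.2593 + 1.3532 + 0.1982 = 1.8107
Step 4: Primal residual = |1.3532 + 0.1982| = 1.5514


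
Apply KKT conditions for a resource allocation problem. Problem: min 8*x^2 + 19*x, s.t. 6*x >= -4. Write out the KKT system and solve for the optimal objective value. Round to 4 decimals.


Step 1: Try lambda = 0 (constraint inactive).
x_unc = -19/(2*8) = -1.1875
Check: 6*-1.1875 = -7.125 < -4 -- violated!
Step 2: Constraint must be active: 6*x = -4
x* = -4/6 = -2/3 = -0.6667 (rounded; the exact value -2/3 is used below)
lambda = (2*8*(-2/3) + 19)/6 = 1.3889
Step 3: Compute optimal value.
f(x*) = 8*(-2/3)^2 + 19*(-2/3) = -9.1111


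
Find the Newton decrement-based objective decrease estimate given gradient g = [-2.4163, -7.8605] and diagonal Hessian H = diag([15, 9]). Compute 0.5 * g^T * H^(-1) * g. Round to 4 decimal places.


Step 1: H is diagonal, so H^(-1) * g = [-0.1611, -0.8734].
Step 2: g^T H^(-1) g = sum_i g_i^2 / H_ii
  = (-2.4163)^2/15 + (-7.8605)^2/9
  = 0.3892 + 6.8653 = 7.2545
Step 3: Objective decrease = 0.5 * g^T H^(-1) g = 3.6273


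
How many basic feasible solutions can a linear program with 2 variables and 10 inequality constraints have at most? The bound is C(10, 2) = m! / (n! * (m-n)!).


Each vertex corresponds to some choice of n active constraints out of m, so the number of vertices is at most C(m, n) = m! / (n!(m-n)!).
m = 10, n = 2
Numerator: 10 * 9
Denominator: 2! = 2
C(10, 2) = 45


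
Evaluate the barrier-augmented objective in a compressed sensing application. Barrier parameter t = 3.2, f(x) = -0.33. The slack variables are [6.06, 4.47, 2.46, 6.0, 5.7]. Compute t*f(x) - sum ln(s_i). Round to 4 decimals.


Step 1: Compute log-barrier.
ln values: [1.8017, 1.4974, 0.9002, 1.7918, 1.7405]
phi = -(1.8017 + 1.4974 + 0.9002 + 1.7918 + 1.7405) = -7.7315
Step 2: Compute augmented objective.
t*f(x) = 3.2*-0.33 = -1.056
Total = -1.056 - 7.7315 = -8.7875


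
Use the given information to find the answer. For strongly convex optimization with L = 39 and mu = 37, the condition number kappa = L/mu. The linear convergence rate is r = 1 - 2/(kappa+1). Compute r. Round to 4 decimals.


Step 1: Compute the condition number.
kappa = L/mu = 39/37 = 1.0541
Step 2: Compute the convergence rate.
r = 1 - 2/(kappa + 1) = 1 - 2*mu/(L + mu) = (L - mu)/(L + mu) = 2/76 = 0.0263


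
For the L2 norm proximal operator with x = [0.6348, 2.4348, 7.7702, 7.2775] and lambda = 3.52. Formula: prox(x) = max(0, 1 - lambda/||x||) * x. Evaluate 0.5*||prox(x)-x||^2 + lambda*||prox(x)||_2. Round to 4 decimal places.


Step 1: Compute ||x||.
||x|| = 10.9393
Step 2: Compute scaling factor.
scale = max(0, 1 - 3.52/10.9393) = 0.6782
Step 3: prox(x) = [0.4305, 1.6513, 5.2699, 4.9358]
||prox(x)|| = 7.4193
Step 4: Proximal objective.
0.5*||prox-x||^2 = 6.1952
lambda*||prox|| = 26.1159
Total = 32.3113


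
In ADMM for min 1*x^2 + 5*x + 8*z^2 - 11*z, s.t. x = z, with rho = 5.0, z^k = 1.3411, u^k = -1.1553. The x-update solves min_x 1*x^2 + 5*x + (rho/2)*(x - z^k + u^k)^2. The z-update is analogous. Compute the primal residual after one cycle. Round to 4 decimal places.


ADMM iteration with rho = 5.0, z^k = 1.3411, u^k = -1.1553
Step 1: x-update.
Minimize 1*x^2 + 5*x + (5.0/2)*(x - 1.3411 - 1.1553)^2
FOC: (2*1 + 5.0)*x = -5 + 5.0*(1.3411 + 1.1553)
x^{k+1} = 1.0689
Step 2: z-update.
Minimize 8*z^2 - 11*z + (5.0/2)*(1.0689 - z - 1.1553)^2
FOC: (2*8 + 5.0)*z = 11 + 5.0*(1.0689 - 1.1553)
z^{k+1} = 0.5032
Step 3: u-update.
u^{k+1} = -1.1553 + 1.0689 - 0.5032 = -0.5897
Step 4: Primal residual = |1.0689 - 0.5032| = 0.5656


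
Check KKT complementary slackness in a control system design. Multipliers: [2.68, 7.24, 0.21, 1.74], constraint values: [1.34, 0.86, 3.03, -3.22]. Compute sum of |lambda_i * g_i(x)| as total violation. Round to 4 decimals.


KKT complementary slackness check:
lambda_1 * g_1 = 2.68 * 1.34 = 3.5912
lambda_2 * g_2 = 7.24 * 0.86 = 6.2264
lambda_3 * g_3 = 0.21 * 3.03 = 0.6363
lambda_4 * g_4 = 1.74 * -3.22 = -5.6028
Total violation = 3.5912 + 6.2264 + 0.6363 + 5.6028 = 16.0567


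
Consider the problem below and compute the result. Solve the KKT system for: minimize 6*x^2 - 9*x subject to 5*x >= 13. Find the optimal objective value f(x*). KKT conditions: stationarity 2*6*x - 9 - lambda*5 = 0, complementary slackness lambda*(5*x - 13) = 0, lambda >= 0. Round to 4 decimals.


Step 1: Try lambda = 0 (constraint inactive).
x_unc = 9/(2*6) = 0.75
Check: 5*0.75 = 3.75 < 13 -- violated!
Step 2: Constraint must be active: 5*x = 13
x* = 13/5 = 2.6
lambda = (2*6*2.6 - 9)/5 = 4.44
Step 3: Compute optimal value.
f(x*) = 6*2.6^2 - 9*2.6 = 17.16


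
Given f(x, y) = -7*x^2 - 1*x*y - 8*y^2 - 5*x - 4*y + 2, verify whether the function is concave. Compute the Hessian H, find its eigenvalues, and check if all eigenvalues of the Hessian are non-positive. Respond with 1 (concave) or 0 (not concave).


The Hessian of f(x,y) = -7*x^2 - 1*x*y - 8*y^2 - 5*x - 4*y + 2 is:
H = [[-14, -1], [-1, -16]]
Trace = -14 - 16 = -30
Determinant = -14*-16 - (-1)^2 = 223
Discriminant = (-30)^2 - 4*223 = 8.0
Eigenvalues: lambda_1 = -16.4142, lambda_2 = -13.5858
The function is concave.

1


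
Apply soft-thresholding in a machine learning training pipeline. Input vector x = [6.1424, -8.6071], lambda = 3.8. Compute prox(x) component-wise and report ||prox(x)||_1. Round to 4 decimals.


Soft-thresholding with lambda = 3.8:
prox(6.1424) = sign(6.1424)*max(|6.1424| - 3.8, 0) = 2.3424
prox(-8.6071) = sign(-8.6071)*max(|-8.6071| - 3.8, 0) = -4.8071
prox(x) = [2.3424, -4.8071]
||prox(x)||_1 = 2.3424 + 4.8071 = 7.1495


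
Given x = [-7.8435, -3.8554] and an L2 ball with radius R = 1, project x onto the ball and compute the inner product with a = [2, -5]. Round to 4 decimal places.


Step 1: Compute ||x|| (intermediates to 6 decimals).
||x|| = sqrt((-7.8435)^2 + (-3.8554)^2) = 8.739828
Step 2: Project.
Since ||x|| > R, scale = R/||x|| = 1/8.739828 = 0.114419, proj(x) = scale * x
proj(x) = [-0.897445, -0.441131]
Step 3: Dot product.
a^T * proj(x) = 2*(-0.897445) - 5*(-0.441131) = 0.4108


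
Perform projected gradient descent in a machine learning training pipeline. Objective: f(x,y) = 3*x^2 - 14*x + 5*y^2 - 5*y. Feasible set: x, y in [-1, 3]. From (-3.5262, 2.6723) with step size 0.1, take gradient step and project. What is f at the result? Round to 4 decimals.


Step 1: Compute gradient at (-3.5262, 2.6723).
grad_x = 2*3*-3.5262 - 14 = -35.1572
grad_y = 2*5*2.6723 - 5 = 21.723
Step 2: Gradient step.
x_raw = -3.5262 - 0.1*-35.1572 = -0.0105
y_raw = 2.6723 - 0.1*21.723 = 0.5
Step 3: Project onto [-1, 3].
x_proj = clip(-0.0105) = -0.0105
y_proj = clip(0.5) = 0.5
Step 4: Evaluate f.
f(-0.0105, 0.5) = -1.103


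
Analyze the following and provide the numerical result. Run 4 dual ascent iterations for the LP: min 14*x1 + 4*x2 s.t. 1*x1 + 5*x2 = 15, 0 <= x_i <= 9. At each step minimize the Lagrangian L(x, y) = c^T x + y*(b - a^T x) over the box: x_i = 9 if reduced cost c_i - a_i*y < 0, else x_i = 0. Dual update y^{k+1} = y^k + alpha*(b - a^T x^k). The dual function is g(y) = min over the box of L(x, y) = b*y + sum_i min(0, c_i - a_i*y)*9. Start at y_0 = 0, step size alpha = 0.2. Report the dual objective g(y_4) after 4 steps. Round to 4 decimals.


Dual ascent for LP: min 14*x1 + 4*x2, 1*x1 + 5*x2 = 15, 0 <= x_i <= 9
Step 1: y^k = 0.0, reduced costs: (14.0, 4.0)
  x^k = (0.0, 0.0), subgradient = b - a^T x = 15.0
  y^{k+1} = 0.0 + 0.2*15.0 = 3.0
Step 2: y^k = 3.0, reduced costs: (11.0, -11.0)
  x^k = (0.0, 9.0), subgradient = b - a^T x = -30.0
  y^{k+1} = 3.0 + 0.2*-30.0 = -3.0
Step 3: y^k = -3.0, reduced costs: (17.0, 19.0)
  x^k = (0.0, 0.0), subgradient = b - a^T x = 15.0
  y^{k+1} = -3.0 + 0.2*15.0 = 0.0
Step 4: y^k = 0.0, reduced costs: (14.0, 4.0)
  x^k = (0.0, 0.0), subgradient = b - a^T x = 15.0
  y^{k+1} = 0.0 + 0.2*15.0 = 3.0
Dual objective at y_4 = 3.0: reduced costs (11.0, -11.0), box minimizer x = (0.0, 9.0)
g(y_4) = b*y + (c1 - a1*y)*x1 + (c2 - a2*y)*x2 = 15*3.0 + 11.0*0.0 + (-11.0)*9.0 = 45.0 + 0.0 - 99.0 = -54.0


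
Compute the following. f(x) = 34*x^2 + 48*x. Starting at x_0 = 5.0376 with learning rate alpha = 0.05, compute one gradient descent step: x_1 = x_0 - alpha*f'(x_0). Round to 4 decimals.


We compute the gradient at x_0 and apply the update.
f'(x) = 68*x + 48
f'(5.0376) = 68*5.0376 + 48 = 390.5568
x_1 = 5.0376 - 0.05*390.5568 = -14.4902


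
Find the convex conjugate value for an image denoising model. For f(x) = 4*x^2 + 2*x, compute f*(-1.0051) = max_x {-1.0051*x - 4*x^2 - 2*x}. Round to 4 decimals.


f*(y) = sup_x {y*x - a*x^2 - b*x} = sup_x {(y-b)*x - a*x^2}
FOC: (y - b) - 2a*x = 0 => x* = (y - b)/(2a)
x* = (-1.0051 - 2)/(2*4) = -0.3756
f*(-1.0051) = (y-b)^2/(4a) = (-1.0051 - 2)^2/(4*4)
= 9.0306/16 = 0.5644


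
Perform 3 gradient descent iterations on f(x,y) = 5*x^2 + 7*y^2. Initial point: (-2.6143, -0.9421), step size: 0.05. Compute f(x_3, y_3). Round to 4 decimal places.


Gradient descent on f(x,y) = 5*x^2 + 7*y^2.
Starting point: (-2.6143, -0.9421), alpha = 0.05
Step 1: grad_x = 2*5*-2.6143 = -26.143, grad_y = 2*7*-0.9421 = -13.1894
  x_1 = -2.6143 - 0.05*-26.143 = -1.3072
  y_1 = -0.9421 - 0.05*-13.1894 = -0.2826
Step 2: grad_x = 2*5*-1.3072 = -13.0715, grad_y = 2*7*-0.2826 = -3.9568
  x_2 = -1.3072 - 0.05*-13.0715 = -0.6536
  y_2 = -0.2826 - 0.05*-3.9568 = -0.0848
Step 3: grad_x = 2*5*-0.6536 = -6.5358, grad_y = 2*7*-0.0848 = -1.187
  x_3 = -0.6536 - 0.05*-6.5358 = -0.3268
  y_3 = -0.0848 - 0.05*-1.187 = -0.0254
f(-0.3268, -0.0254) = 5*(-0.3268)^2 + 7*(-0.0254)^2 = 0.5385


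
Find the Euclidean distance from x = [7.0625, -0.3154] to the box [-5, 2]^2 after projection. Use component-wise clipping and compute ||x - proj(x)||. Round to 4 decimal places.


Project each component onto [-5, 2].
clip(7.0625) = 2.0, clip(-0.3154) = -0.3154
Projection = [2.0, -0.3154]
Squared diffs: [25.6289, 0.0]
Distance = sqrt(25.6289) = 5.0625


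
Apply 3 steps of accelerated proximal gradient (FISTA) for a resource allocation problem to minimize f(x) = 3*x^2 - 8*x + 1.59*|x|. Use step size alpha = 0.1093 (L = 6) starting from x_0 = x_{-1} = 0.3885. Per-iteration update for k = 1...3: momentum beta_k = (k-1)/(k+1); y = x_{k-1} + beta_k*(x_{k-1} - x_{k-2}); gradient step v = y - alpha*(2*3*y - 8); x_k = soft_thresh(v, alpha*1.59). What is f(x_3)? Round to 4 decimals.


FISTA on f(x) = 3*x^2 - 8*x + 1.59*|x|
L = 6, alpha = 0.1093
Iteration 1: beta = 0.0, y = 0.3885 + 0.0*(0.3885 - 0.3885) = 0.3885
  grad(y) = -5.669, v = y - alpha*grad = 1.0081
  prox(v) = soft_thresh(1.0081, 0.1738) = 0.8343
Iteration 2: beta = 0.3333, y = 0.8343 + 0.3333*(0.8343 - 0.3885) = 0.9829
  grad(y) = -2.1023, v = y - alpha*grad = 1.2127
  prox(v) = soft_thresh(1.2127, 0.1738) = 1.0389
Iteration 3: beta = 0.5, y = 1.0389 + 0.5*(1.0389 - 0.8343) = 1.1412
  grad(y) = -1.1525, v = y - alpha*grad = 1.2672
  prox(v) = soft_thresh(1.2672, 0.1738) = 1.0934
f(x_3) = 3*1.0934^2 - 8*1.0934 + 1.59*|1.0934| = -3.4221


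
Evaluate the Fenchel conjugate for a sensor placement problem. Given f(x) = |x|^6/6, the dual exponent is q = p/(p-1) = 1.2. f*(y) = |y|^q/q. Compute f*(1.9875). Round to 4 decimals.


The conjugate exponent q satisfies 1/p + 1/q = 1.
p = 6, so q = 6/(6 - 1) = 1.2
|y|^q = 1.9875^1.2 = 2.2802
f*(1.9875) = 2.2802 / 1.2 = 1.9001


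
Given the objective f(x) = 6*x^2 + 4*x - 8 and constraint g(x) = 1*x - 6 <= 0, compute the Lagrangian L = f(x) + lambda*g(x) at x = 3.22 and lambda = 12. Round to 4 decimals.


Step 1: Evaluate f(x).
f(3.22) = 6*3.22^2 + 4*3.22 - 8 = 67.0904
Step 2: Evaluate g(x).
g(3.22) = 1*3.22 - 6 = -2.78
Step 3: Compute Lagrangian.
L = 67.0904 + 12*-2.78 = 33.7304


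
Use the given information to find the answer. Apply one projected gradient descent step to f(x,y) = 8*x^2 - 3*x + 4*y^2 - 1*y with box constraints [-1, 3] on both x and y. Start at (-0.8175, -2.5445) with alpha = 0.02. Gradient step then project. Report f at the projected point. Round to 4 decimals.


Step 1: Compute gradient at (-0.8175, -2.5445).
grad_x = 2*8*-0.8175 - 3 = -16.08
grad_y = 2*4*-2.5445 - 1 = -21.356
Step 2: Gradient step.
x_raw = -0.8175 - 0.02*-16.08 = -0.4959
y_raw = -2.5445 - 0.02*-21.356 = -2.1174
Step 3: Project onto [-1, 3].
x_proj = clip(-0.4959) = -0.4959
y_proj = clip(-2.1174) = -1.0
Step 4: Evaluate f.
f(-0.4959, -1.0) = 8.455


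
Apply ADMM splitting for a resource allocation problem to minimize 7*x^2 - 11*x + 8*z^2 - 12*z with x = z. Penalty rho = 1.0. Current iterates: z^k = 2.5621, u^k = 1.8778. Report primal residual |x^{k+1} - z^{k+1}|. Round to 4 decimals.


ADMM iteration with rho = 1.0, z^k = 2.5621, u^k = 1.8778
Step 1: x-update.
Minimize 7*x^2 - 11*x + (1.0/2)*(x - 2.5621 + 1.8778)^2
FOC: (2*7 + 1.0)*x = 11 + 1.0*(2.5621 - 1.8778)
x^{k+1} = 0.779
Step 2: z-update.
Minimize 8*z^2 - 12*z + (1.0/2)*(0.779 - z + 1.8778)^2
FOC: (2*8 + 1.0)*z = 12 + 1.0*(0.779 + 1.8778)
z^{k+1} = 0.8622
Step 3: u-update.
u^{k+1} = 1.8778 + 0.779 - 0.8622 = 1.7946
Step 4: Primal residual = |0.779 - 0.8622| = 0.0832


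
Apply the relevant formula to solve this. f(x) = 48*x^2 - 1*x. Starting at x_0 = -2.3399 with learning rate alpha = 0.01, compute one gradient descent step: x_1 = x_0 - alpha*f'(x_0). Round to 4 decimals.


We compute the gradient at x_0 and apply the update.
f'(x) = 96*x - 1
f'(-2.3399) = 96*-2.3399 - 1 = -225.6304
x_1 = -2.3399 - 0.01*-225.6304 = -0.0836


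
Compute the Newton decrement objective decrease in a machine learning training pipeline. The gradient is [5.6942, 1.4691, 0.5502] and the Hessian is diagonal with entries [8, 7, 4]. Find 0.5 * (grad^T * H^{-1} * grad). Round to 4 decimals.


Step 1: H is diagonal, so H^(-1) * g = [0.7118, 0.2099, 0.1376].
Step 2: g^T H^(-1) g = sum_i g_i^2 / H_ii
  = (5.6942)^2/8 + (1.4691)^2/7 + (0.5502)^2/4
  = 4.053 + 0.3083 + 0.0757 = 4.437
Step 3: Objective decrease = 0.5 * g^T H^(-1) g = 2.2185


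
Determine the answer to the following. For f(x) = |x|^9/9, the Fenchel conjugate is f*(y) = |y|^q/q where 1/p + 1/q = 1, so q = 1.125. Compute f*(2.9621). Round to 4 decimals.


The conjugate exponent q satisfies 1/p + 1/q = 1.
p = 9, so q = 9/(9 - 1) = 1.125
|y|^q = 2.9621^1.125 = 3.3927
f*(2.9621) = 3.3927 / 1.125 = 3.0158


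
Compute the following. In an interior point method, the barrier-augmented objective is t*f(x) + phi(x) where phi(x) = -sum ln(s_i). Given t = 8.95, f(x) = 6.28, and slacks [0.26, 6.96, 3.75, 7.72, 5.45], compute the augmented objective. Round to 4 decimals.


Step 1: Compute log-barrier.
ln values: [-1.3471, 1.9402, 1.3218, 2.0438, 1.6956]
phi = -(-1.3471 + 1.9402 + 1.3218 + 2.0438 + 1.6956) = -5.6543
Step 2: Compute augmented objective.
t*f(x) = 8.95*6.28 = 56.206
Total = 56.206 - 5.6543 = 50.5517


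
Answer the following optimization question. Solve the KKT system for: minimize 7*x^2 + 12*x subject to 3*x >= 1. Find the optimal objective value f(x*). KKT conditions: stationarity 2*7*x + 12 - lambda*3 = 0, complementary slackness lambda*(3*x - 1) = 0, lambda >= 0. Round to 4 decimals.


Step 1: Try lambda = 0 (constraint inactive).
x_unc = -12/(2*7) = -0.8571
Check: 3*-0.8571 = -2.5713 < 1 -- violated!
Step 2: Constraint must be active: 3*x = 1
x* = 1/3 = 0.3333 (rounded; the exact value 1/3 is used below)
lambda = (2*7*(1/3) + 12)/3 = 5.5556
Step 3: Compute optimal value.
f(x*) = 7*(1/3)^2 + 12*(1/3) = 4.7778
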